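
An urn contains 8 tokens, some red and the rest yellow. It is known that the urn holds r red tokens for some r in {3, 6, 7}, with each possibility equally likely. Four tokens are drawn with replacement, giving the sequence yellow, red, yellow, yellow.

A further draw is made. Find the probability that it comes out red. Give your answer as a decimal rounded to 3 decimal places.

0.425

Compute the likelihood of the observed sequence for each case: P(data | r = 3) = (5/8)(3/8)(5/8)(5/8) = 0.091553; P(data | r = 6) = (2/8)(6/8)(2/8)(2/8) = 0.011719; P(data | r = 7) = (1/8)(7/8)(1/8)(1/8) = 0.001709.
The prior-weighted likelihoods are 1/3 · 0.091553 = 0.030518, 1/3 · 0.011719 = 0.0039062, 1/3 · 0.001709 = 0.00056966; with total 0.034993.
Dividing through by the total gives posterior P(r = 3 | data) = 0.87209, P(r = 6 | data) = 0.11163, P(r = 7 | data) = 0.016279.
Averaging over the posterior, P(red next | data) = (3/8)(0.87209) + (3/4)(0.11163) + (7/8)(0.016279) = 0.425.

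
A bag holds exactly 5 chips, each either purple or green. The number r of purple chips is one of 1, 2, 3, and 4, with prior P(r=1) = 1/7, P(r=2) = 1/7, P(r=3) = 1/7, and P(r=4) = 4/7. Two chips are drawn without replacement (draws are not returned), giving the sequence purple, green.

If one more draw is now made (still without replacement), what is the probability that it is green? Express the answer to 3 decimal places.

0.313

Compute the likelihood of the observed sequence for each case: P(data | r = 1) = (1/5)(4/4) = 1/5; P(data | r = 2) = (2/5)(3/4) = 3/10; P(data | r = 3) = (3/5)(2/4) = 3/10; P(data | r = 4) = (4/5)(1/4) = 1/5.
The prior-weighted likelihoods are 1/7 · 1/5 = 1/35, 1/7 · 3/10 = 3/70, 1/7 · 3/10 = 3/70, 4/7 · 1/5 = 4/35; these sum to 8/35.
Normalising, the posterior is P(r = 1 | data) = 1/8, P(r = 2 | data) = 3/16, P(r = 3 | data) = 3/16, P(r = 4 | data) = 1/2.
So P(green next | data) = Σ P(green next | H) P(H | data) = (1)(1/8) + (2/3)(3/16) + (1/3)(3/16) + (0)(1/2) = 5/16.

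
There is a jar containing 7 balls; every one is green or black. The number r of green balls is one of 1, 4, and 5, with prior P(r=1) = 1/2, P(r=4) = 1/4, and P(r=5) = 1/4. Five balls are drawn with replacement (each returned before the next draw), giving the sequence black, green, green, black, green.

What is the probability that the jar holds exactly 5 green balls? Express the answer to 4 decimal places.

For each hypothesis, P(data | H) works out to: P(data | r = 1) = (6/7)(1/7)(1/7)(6/7)(1/7) = 0.002142; P(data | r = 4) = (3/7)(4/7)(4/7)(3/7)(4/7) = 0.034271; P(data | r = 5) = (2/7)(5/7)(5/7)(2/7)(5/7) = 0.02975.
The prior-weighted likelihoods are 1/2 · 0.002142 = 0.001071, 1/4 · 0.034271 = 0.0085679, 1/4 · 0.02975 = 0.0074374; summing to 0.017076.
By Bayes' rule, P(r = 5 | data) = (0.0074374) / (0.017076) = 0.43554.

0.4355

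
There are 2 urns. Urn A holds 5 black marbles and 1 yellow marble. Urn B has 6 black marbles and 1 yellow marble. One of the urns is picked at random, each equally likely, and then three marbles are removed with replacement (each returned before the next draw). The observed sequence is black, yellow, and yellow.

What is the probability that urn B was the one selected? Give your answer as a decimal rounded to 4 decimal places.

0.4304

Under each hypothesis, the probability of the observed sequence is: P(data | urn A) = (5/6)(1/6)(1/6) = 0.023148; P(data | urn B) = (6/7)(1/7)(1/7) = 0.017493.
Weighting by the prior gives 1/2 · 0.023148 = 0.011574, 1/2 · 0.017493 = 0.0087464; summing to 0.02032.
So P(urn B | data) = (0.0087464) / (0.02032) = 0.43042.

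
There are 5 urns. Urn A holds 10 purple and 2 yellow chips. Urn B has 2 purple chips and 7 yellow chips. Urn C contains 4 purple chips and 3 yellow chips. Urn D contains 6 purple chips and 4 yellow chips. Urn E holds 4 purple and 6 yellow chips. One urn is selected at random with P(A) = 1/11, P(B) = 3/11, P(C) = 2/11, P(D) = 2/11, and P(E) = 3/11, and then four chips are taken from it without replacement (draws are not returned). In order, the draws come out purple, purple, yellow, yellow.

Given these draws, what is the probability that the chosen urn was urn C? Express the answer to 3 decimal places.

The likelihood of the observed sequence under each hypothesis: P(data | urn A) = (10/12)(9/11)(2/10)(1/9) = 0.015152; P(data | urn B) = (2/9)(1/8)(7/7)(6/6) = 0.027778; P(data | urn C) = (4/7)(3/6)(3/5)(2/4) = 0.085714; P(data | urn D) = (6/10)(5/9)(4/8)(3/7) = 0.071429; P(data | urn E) = (4/10)(3/9)(6/8)(5/7) = 0.071429.
The prior-weighted likelihoods are 1/11 · 0.015152 = 0.0013774, 3/11 · 0.027778 = 0.0075758, 2/11 · 0.085714 = 0.015584, 2/11 · 0.071429 = 0.012987, 3/11 · 0.071429 = 0.019481; these sum to 0.057005.
Hence P(urn C | data) = (0.015584) / (0.057005) = 0.27339.

0.273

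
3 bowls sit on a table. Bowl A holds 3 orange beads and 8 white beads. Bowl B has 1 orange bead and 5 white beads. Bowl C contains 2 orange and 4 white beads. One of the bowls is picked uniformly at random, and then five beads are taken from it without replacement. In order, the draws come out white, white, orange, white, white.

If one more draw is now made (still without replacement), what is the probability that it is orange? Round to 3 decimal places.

Compute the likelihood of the observed sequence for each case: P(data | bowl A) = (8/11)(7/10)(3/9)(6/8)(5/7) = 1/11; P(data | bowl B) = (5/6)(4/5)(1/4)(3/3)(2/2) = 1/6; P(data | bowl C) = (4/6)(3/5)(2/4)(2/3)(1/2) = 1/15.
Weighting by the prior gives 1/3 · 1/11 = 1/33, 1/3 · 1/6 = 1/18, 1/3 · 1/15 = 1/45; with total 107/990.
Dividing through by the total gives posterior P(bowl A | data) = 30/107, P(bowl B | data) = 55/107, P(bowl C | data) = 22/107.
So P(orange next | data) = Σ P(orange next | H) P(H | data) = (1/3)(30/107) + (0)(55/107) + (1)(22/107) = 32/107.

0.299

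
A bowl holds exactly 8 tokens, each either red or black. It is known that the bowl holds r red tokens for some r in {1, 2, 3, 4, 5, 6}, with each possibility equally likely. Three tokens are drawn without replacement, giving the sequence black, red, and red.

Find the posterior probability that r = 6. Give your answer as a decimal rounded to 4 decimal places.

0.2857

The likelihood of the observed sequence under each hypothesis: P(data | r = 1) = (7/8)(1/7)(0/6) = 0; P(data | r = 2) = (6/8)(2/7)(1/6) = 1/28; P(data | r = 3) = (5/8)(3/7)(2/6) = 5/56; P(data | r = 4) = (4/8)(4/7)(3/6) = 1/7; P(data | r = 5) = (3/8)(5/7)(4/6) = 5/28; P(data | r = 6) = (2/8)(6/7)(5/6) = 5/28.
Multiplying each by its prior: 1/6 · 0 = 0, 1/6 · 1/28 = 1/168, 1/6 · 5/56 = 5/336, 1/6 · 1/7 = 1/42, 1/6 · 5/28 = 5/168, 1/6 · 5/28 = 5/168; summing to 5/48.
Therefore the posterior P(r = 6 | data) = (5/168) / (5/48) = 2/7.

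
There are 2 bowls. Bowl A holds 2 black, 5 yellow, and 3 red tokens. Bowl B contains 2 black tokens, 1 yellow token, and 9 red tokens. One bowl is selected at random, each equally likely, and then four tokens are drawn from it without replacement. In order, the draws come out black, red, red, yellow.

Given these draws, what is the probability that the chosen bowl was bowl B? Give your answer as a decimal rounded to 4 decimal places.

Under each hypothesis, the probability of the observed sequence is: P(data | bowl A) = (2/10)(3/9)(2/8)(5/7) = 0.011905; P(data | bowl B) = (2/12)(9/11)(8/10)(1/9) = 0.012121.
Weighting by the prior gives 1/2 · 0.011905 = 0.0059524, 1/2 · 0.012121 = 0.0060606; these sum to 0.012013.
By Bayes' rule, P(bowl B | data) = (0.0060606) / (0.012013) = 0.5045.

0.5045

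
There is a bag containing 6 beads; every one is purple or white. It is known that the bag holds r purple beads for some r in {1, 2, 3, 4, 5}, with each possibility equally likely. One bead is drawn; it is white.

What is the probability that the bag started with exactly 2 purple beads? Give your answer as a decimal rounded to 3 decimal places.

Compute the likelihood of this draw for each case: P(data | r = 1) = (5/6) = 5/6; P(data | r = 2) = (4/6) = 2/3; P(data | r = 3) = (3/6) = 1/2; P(data | r = 4) = (2/6) = 1/3; P(data | r = 5) = (1/6) = 1/6.
Multiplying each by its prior: 1/5 · 5/6 = 1/6, 1/5 · 2/3 = 2/15, 1/5 · 1/2 = 1/10, 1/5 · 1/3 = 1/15, 1/5 · 1/6 = 1/30; these sum to 1/2.
So P(r = 2 | data) = (2/15) / (1/2) = 4/15.

0.267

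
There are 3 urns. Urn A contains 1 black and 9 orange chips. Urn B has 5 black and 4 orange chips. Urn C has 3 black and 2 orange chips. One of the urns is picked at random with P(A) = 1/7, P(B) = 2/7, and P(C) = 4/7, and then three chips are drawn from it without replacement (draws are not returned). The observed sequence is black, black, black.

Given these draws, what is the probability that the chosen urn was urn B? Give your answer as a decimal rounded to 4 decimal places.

0.3731

For each hypothesis, P(data | H) works out to: P(data | urn A) = (1/10)(0/9) = 0; P(data | urn B) = (5/9)(4/8)(3/7) = 5/42; P(data | urn C) = (3/5)(2/4)(1/3) = 1/10.
The prior-weighted likelihoods are 1/7 · 0 = 0, 2/7 · 5/42 = 5/147, 4/7 · 1/10 = 2/35; these sum to 67/735.
By Bayes' rule, P(urn B | data) = (5/147) / (67/735) = 25/67.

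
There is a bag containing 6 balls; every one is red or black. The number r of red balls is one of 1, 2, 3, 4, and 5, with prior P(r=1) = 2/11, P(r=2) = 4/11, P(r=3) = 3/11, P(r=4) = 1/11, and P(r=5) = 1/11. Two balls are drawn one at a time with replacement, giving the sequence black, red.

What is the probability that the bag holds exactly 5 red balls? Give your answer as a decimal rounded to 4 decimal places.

Under each hypothesis, the probability of the observed sequence is: P(data | r = 1) = (5/6)(1/6) = 5/36; P(data | r = 2) = (4/6)(2/6) = 2/9; P(data | r = 3) = (3/6)(3/6) = 1/4; P(data | r = 4) = (2/6)(4/6) = 2/9; P(data | r = 5) = (1/6)(5/6) = 5/36.
The prior-weighted likelihoods are 2/11 · 5/36 = 5/198, 4/11 · 2/9 = 8/99, 3/11 · 1/4 = 3/44, 1/11 · 2/9 = 2/99, 1/11 · 5/36 = 5/396; summing to 41/198.
Hence P(r = 5 | data) = (5/396) / (41/198) = 5/82.

0.0610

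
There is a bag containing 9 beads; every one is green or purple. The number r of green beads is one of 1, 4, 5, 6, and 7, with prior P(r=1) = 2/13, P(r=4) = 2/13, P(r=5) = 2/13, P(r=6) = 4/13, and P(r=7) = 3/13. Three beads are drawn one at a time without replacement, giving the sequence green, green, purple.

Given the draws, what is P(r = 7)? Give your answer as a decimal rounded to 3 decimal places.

Under each hypothesis, the probability of the observed sequence is: P(data | r = 1) = (1/9)(0/8) = 0; P(data | r = 4) = (4/9)(3/8)(5/7) = 0.11905; P(data | r = 5) = (5/9)(4/8)(4/7) = 0.15873; P(data | r = 6) = (6/9)(5/8)(3/7) = 0.17857; P(data | r = 7) = (7/9)(6/8)(2/7) = 0.16667.
Multiplying each by its prior: 2/13 · 0 = 0, 2/13 · 0.11905 = 0.018315, 2/13 · 0.15873 = 0.02442, 4/13 · 0.17857 = 0.054945, 3/13 · 0.16667 = 0.038462; with total 0.13614.
Hence P(r = 7 | data) = (0.038462) / (0.13614) = 0.28251.

0.283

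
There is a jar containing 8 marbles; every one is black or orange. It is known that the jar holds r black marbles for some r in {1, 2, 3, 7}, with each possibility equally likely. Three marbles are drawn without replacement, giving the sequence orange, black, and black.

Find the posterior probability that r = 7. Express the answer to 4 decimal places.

Compute the likelihood of the observed sequence for each case: P(data | r = 1) = (7/8)(1/7)(0/6) = 0; P(data | r = 2) = (6/8)(2/7)(1/6) = 1/28; P(data | r = 3) = (5/8)(3/7)(2/6) = 5/56; P(data | r = 7) = (1/8)(7/7)(6/6) = 1/8.
The prior-weighted likelihoods are 1/4 · 0 = 0, 1/4 · 1/28 = 1/112, 1/4 · 5/56 = 5/224, 1/4 · 1/8 = 1/32; these sum to 1/16.
By Bayes' rule, P(r = 7 | data) = (1/32) / (1/16) = 1/2.

0.5000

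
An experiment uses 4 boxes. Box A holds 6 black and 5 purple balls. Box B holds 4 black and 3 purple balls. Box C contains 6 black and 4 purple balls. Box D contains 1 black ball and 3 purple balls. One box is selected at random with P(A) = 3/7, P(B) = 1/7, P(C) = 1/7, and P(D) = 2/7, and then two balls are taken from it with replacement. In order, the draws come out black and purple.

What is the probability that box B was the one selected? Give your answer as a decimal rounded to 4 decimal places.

0.1527

Under each hypothesis, the probability of the observed sequence is: P(data | box A) = (6/11)(5/11) = 0.24793; P(data | box B) = (4/7)(3/7) = 0.2449; P(data | box C) = (6/10)(4/10) = 0.24; P(data | box D) = (1/4)(3/4) = 0.1875.
The prior-weighted likelihoods are 3/7 · 0.24793 = 0.10626, 1/7 · 0.2449 = 0.034985, 1/7 · 0.24 = 0.034286, 2/7 · 0.1875 = 0.053571; these sum to 0.2291.
Therefore the posterior P(box B | data) = (0.034985) / (0.2291) = 0.15271.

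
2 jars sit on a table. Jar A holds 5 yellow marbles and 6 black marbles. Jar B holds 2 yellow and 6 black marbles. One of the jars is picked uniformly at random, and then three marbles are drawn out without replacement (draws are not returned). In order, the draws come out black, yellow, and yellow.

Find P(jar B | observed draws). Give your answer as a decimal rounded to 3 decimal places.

Under each hypothesis, the probability of the observed sequence is: P(data | jar A) = (6/11)(5/10)(4/9) = 0.12121; P(data | jar B) = (6/8)(2/7)(1/6) = 0.035714.
Multiplying each by its prior: 1/2 · 0.12121 = 0.060606, 1/2 · 0.035714 = 0.017857; with total 0.078463.
Hence P(jar B | data) = (0.017857) / (0.078463) = 0.22759.

0.228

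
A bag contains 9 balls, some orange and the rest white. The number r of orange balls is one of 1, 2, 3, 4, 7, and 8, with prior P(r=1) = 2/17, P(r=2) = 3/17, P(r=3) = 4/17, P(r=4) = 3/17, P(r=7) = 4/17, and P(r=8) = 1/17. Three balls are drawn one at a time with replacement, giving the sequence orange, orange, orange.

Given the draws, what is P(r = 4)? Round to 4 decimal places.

0.0869

For each hypothesis, P(data | H) works out to: P(data | r = 1) = (1/9)(1/9)(1/9) = 0.0013717; P(data | r = 2) = (2/9)(2/9)(2/9) = 0.010974; P(data | r = 3) = (3/9)(3/9)(3/9) = 0.037037; P(data | r = 4) = (4/9)(4/9)(4/9) = 0.087791; P(data | r = 7) = (7/9)(7/9)(7/9) = 0.47051; P(data | r = 8) = (8/9)(8/9)(8/9) = 0.70233.
Multiplying each by its prior: 2/17 · 0.0013717 = 0.00016138, 3/17 · 0.010974 = 0.0019366, 4/17 · 0.037037 = 0.0087146, 3/17 · 0.087791 = 0.015493, 4/17 · 0.47051 = 0.11071, 1/17 · 0.70233 = 0.041314; these sum to 0.17833.
Hence P(r = 4 | data) = (0.015493) / (0.17833) = 0.086878.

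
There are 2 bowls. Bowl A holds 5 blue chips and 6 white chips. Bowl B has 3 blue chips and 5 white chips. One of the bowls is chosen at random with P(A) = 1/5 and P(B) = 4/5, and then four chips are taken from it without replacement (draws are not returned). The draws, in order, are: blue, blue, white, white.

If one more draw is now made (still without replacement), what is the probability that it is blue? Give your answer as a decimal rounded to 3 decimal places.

Under each hypothesis, the probability of the observed sequence is: P(data | bowl A) = (5/11)(4/10)(6/9)(5/8) = 0.075758; P(data | bowl B) = (3/8)(2/7)(5/6)(4/5) = 0.071429.
The prior-weighted likelihoods are 1/5 · 0.075758 = 0.015152, 4/5 · 0.071429 = 0.057143; with total 0.072294.
Dividing through by the total gives posterior P(bowl A | data) = 0.20958, P(bowl B | data) = 0.79042.
The predictive probability is P(blue next | data) = (3/7)(0.20958) + (1/4)(0.79042) = 0.28743.

0.287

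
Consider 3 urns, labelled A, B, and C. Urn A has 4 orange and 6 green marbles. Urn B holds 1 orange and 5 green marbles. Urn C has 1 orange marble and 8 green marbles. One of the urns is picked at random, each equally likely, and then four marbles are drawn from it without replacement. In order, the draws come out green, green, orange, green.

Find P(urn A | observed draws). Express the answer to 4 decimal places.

Compute the likelihood of the observed sequence for each case: P(data | urn A) = (6/10)(5/9)(4/8)(4/7) = 2/21; P(data | urn B) = (5/6)(4/5)(1/4)(3/3) = 1/6; P(data | urn C) = (8/9)(7/8)(1/7)(6/6) = 1/9.
The prior-weighted likelihoods are 1/3 · 2/21 = 2/63, 1/3 · 1/6 = 1/18, 1/3 · 1/9 = 1/27; with total 47/378.
Therefore the posterior P(urn A | data) = (2/63) / (47/378) = 12/47.

0.2553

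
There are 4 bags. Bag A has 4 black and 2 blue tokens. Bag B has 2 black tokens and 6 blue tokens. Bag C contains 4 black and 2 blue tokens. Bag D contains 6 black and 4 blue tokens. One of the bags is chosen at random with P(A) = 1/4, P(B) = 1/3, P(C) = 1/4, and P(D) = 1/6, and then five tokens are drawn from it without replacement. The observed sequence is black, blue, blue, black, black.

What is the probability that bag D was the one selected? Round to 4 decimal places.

0.1923

For each hypothesis, P(data | H) works out to: P(data | bag A) = (4/6)(2/5)(1/4)(3/3)(2/2) = 1/15; P(data | bag B) = (2/8)(6/7)(5/6)(1/5)(0/4) = 0; P(data | bag C) = (4/6)(2/5)(1/4)(3/3)(2/2) = 1/15; P(data | bag D) = (6/10)(4/9)(3/8)(5/7)(4/6) = 1/21.
The prior-weighted likelihoods are 1/4 · 1/15 = 1/60, 1/3 · 0 = 0, 1/4 · 1/15 = 1/60, 1/6 · 1/21 = 1/126; summing to 13/315.
By Bayes' rule, P(bag D | data) = (1/126) / (13/315) = 5/26.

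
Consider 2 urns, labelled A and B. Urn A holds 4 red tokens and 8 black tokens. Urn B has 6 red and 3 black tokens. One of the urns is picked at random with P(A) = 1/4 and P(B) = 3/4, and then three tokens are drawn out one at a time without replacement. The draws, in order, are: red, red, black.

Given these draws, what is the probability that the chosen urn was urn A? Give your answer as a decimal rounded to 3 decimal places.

0.120

Under each hypothesis, the probability of the observed sequence is: P(data | urn A) = (4/12)(3/11)(8/10) = 0.072727; P(data | urn B) = (6/9)(5/8)(3/7) = 0.17857.
Weighting by the prior gives 1/4 · 0.072727 = 0.018182, 3/4 · 0.17857 = 0.13393; these sum to 0.15211.
So P(urn A | data) = (0.018182) / (0.15211) = 0.11953.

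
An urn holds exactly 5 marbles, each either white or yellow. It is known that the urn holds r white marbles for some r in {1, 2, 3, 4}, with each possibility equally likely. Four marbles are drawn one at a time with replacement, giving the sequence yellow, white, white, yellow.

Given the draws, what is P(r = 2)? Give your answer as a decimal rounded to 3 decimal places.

Compute the likelihood of the observed sequence for each case: P(data | r = 1) = (4/5)(1/5)(1/5)(4/5) = 16/625; P(data | r = 2) = (3/5)(2/5)(2/5)(3/5) = 36/625; P(data | r = 3) = (2/5)(3/5)(3/5)(2/5) = 36/625; P(data | r = 4) = (1/5)(4/5)(4/5)(1/5) = 16/625.
Weighting by the prior gives 1/4 · 16/625 = 4/625, 1/4 · 36/625 = 9/625, 1/4 · 36/625 = 9/625, 1/4 · 16/625 = 4/625; with total 26/625.
Hence P(r = 2 | data) = (9/625) / (26/625) = 9/26.

0.346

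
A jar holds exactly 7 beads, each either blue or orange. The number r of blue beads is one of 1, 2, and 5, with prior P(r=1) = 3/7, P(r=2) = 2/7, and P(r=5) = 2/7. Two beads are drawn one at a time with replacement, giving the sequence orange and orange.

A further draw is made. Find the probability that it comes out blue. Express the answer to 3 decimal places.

Under each hypothesis, the probability of the observed sequence is: P(data | r = 1) = (6/7)(6/7) = 36/49; P(data | r = 2) = (5/7)(5/7) = 25/49; P(data | r = 5) = (2/7)(2/7) = 4/49.
The prior-weighted likelihoods are 3/7 · 36/49 = 108/343, 2/7 · 25/49 = 50/343, 2/7 · 4/49 = 8/343; with total 166/343.
Normalising, the posterior is P(r = 1 | data) = 54/83, P(r = 2 | data) = 25/83, P(r = 5 | data) = 4/83.
So P(blue next | data) = Σ P(blue next | H) P(H | data) = (1/7)(54/83) + (2/7)(25/83) + (5/7)(4/83) = 124/581.

0.213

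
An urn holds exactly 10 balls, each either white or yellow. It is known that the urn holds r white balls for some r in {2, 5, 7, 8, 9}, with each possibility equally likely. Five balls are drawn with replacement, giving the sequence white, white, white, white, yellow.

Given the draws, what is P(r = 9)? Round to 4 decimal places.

0.2603

Under each hypothesis, the probability of the observed sequence is: P(data | r = 2) = (2/10)(2/10)(2/10)(2/10)(8/10) = 0.00128; P(data | r = 5) = (5/10)(5/10)(5/10)(5/10)(5/10) = 0.03125; P(data | r = 7) = (7/10)(7/10)(7/10)(7/10)(3/10) = 0.07203; P(data | r = 8) = (8/10)(8/10)(8/10)(8/10)(2/10) = 0.08192; P(data | r = 9) = (9/10)(9/10)(9/10)(9/10)(1/10) = 0.06561.
Weighting by the prior gives 1/5 · 0.00128 = 0.000256, 1/5 · 0.03125 = 0.00625, 1/5 · 0.07203 = 0.014406, 1/5 · 0.08192 = 0.016384, 1/5 · 0.06561 = 0.013122; with total 0.050418.
By Bayes' rule, P(r = 9 | data) = (0.013122) / (0.050418) = 0.26026.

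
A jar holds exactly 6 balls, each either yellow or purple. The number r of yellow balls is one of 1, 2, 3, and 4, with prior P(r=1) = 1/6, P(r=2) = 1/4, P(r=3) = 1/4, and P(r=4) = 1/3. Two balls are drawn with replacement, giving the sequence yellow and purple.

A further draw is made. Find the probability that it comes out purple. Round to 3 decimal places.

The likelihood of the observed sequence under each hypothesis: P(data | r = 1) = (1/6)(5/6) = 5/36; P(data | r = 2) = (2/6)(4/6) = 2/9; P(data | r = 3) = (3/6)(3/6) = 1/4; P(data | r = 4) = (4/6)(2/6) = 2/9.
Multiplying each by its prior: 1/6 · 5/36 = 5/216, 1/4 · 2/9 = 1/18, 1/4 · 1/4 = 1/16, 1/3 · 2/9 = 2/27; with total 31/144.
Dividing through by the total gives posterior P(r = 1 | data) = 10/93, P(r = 2 | data) = 8/31, P(r = 3 | data) = 9/31, P(r = 4 | data) = 32/93.
The predictive probability is P(purple next | data) = (5/6)(10/93) + (2/3)(8/31) + (1/2)(9/31) + (1/3)(32/93) = 97/186.

0.522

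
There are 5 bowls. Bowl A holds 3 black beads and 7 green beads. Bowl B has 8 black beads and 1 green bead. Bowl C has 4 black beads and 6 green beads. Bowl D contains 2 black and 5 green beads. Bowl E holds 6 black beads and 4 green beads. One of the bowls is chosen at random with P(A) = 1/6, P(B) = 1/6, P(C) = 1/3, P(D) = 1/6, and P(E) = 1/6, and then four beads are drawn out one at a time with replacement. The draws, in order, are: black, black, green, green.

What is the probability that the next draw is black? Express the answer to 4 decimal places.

0.4265

Under each hypothesis, the probability of the observed sequence is: P(data | bowl A) = (3/10)(3/10)(7/10)(7/10) = 0.0441; P(data | bowl B) = (8/9)(8/9)(1/9)(1/9) = 0.0097546; P(data | bowl C) = (4/10)(4/10)(6/10)(6/10) = 0.0576; P(data | bowl D) = (2/7)(2/7)(5/7)(5/7) = 0.041649; P(data | bowl E) = (6/10)(6/10)(4/10)(4/10) = 0.0576.
Weighting by the prior gives 1/6 · 0.0441 = 0.00735, 1/6 · 0.0097546 = 0.0016258, 1/3 · 0.0576 = 0.0192, 1/6 · 0.041649 = 0.0069416, 1/6 · 0.0576 = 0.0096; with total 0.044717.
Normalising, the posterior is P(bowl A | data) = 0.16437, P(bowl B | data) = 0.036357, P(bowl C | data) = 0.42936, P(bowl D | data) = 0.15523, P(bowl E | data) = 0.21468.
Averaging over the posterior, P(black next | data) = (3/10)(0.16437) + (8/9)(0.036357) + (2/5)(0.42936) + (2/7)(0.15523) + (3/5)(0.21468) = 0.42653.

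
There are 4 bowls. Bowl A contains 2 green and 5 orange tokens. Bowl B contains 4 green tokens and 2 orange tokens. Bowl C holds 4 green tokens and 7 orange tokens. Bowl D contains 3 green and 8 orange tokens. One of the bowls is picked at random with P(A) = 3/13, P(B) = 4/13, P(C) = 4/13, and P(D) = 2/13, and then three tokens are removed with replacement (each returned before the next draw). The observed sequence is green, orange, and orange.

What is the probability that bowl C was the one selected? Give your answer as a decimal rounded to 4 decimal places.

The likelihood of the observed sequence under each hypothesis: P(data | bowl A) = (2/7)(5/7)(5/7) = 0.14577; P(data | bowl B) = (4/6)(2/6)(2/6) = 0.074074; P(data | bowl C) = (4/11)(7/11)(7/11) = 0.14726; P(data | bowl D) = (3/11)(8/11)(8/11) = 0.14425.
Weighting by the prior gives 3/13 · 0.14577 = 0.03364, 4/13 · 0.074074 = 0.022792, 4/13 · 0.14726 = 0.04531, 2/13 · 0.14425 = 0.022193; with total 0.12393.
So P(bowl C | data) = (0.04531) / (0.12393) = 0.3656.

0.3656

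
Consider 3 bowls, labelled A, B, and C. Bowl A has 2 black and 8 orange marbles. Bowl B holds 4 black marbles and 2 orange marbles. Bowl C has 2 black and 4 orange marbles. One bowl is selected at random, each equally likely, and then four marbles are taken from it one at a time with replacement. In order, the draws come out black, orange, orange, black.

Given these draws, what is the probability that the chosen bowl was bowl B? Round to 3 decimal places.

0.397

For each hypothesis, P(data | H) works out to: P(data | bowl A) = (2/10)(8/10)(8/10)(2/10) = 0.0256; P(data | bowl B) = (4/6)(2/6)(2/6)(4/6) = 0.049383; P(data | bowl C) = (2/6)(4/6)(4/6)(2/6) = 0.049383.
The prior-weighted likelihoods are 1/3 · 0.0256 = 0.0085333, 1/3 · 0.049383 = 0.016461, 1/3 · 0.049383 = 0.016461; with total 0.041455.
So P(bowl B | data) = (0.016461) / (0.041455) = 0.39708.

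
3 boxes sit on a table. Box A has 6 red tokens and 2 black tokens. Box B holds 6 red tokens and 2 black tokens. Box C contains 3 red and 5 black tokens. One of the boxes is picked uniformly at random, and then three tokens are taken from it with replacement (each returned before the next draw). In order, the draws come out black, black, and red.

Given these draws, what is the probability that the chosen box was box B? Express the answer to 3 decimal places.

The likelihood of the observed sequence under each hypothesis: P(data | box A) = (2/8)(2/8)(6/8) = 3/64; P(data | box B) = (2/8)(2/8)(6/8) = 3/64; P(data | box C) = (5/8)(5/8)(3/8) = 75/512.
Multiplying each by its prior: 1/3 · 3/64 = 1/64, 1/3 · 3/64 = 1/64, 1/3 · 75/512 = 25/512; with total 41/512.
By Bayes' rule, P(box B | data) = (1/64) / (41/512) = 8/41.

0.195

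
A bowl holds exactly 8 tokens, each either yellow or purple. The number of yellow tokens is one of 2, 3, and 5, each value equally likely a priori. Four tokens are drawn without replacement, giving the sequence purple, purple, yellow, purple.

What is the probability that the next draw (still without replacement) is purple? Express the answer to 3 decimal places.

Under each hypothesis, the probability of the observed sequence is: P(data | r = 2) = (6/8)(5/7)(2/6)(4/5) = 1/7; P(data | r = 3) = (5/8)(4/7)(3/6)(3/5) = 3/28; P(data | r = 5) = (3/8)(2/7)(5/6)(1/5) = 1/56.
Weighting by the prior gives 1/3 · 1/7 = 1/21, 1/3 · 3/28 = 1/28, 1/3 · 1/56 = 1/168; these sum to 5/56.
The posterior is then P(r = 2 | data) = 8/15, P(r = 3 | data) = 2/5, P(r = 5 | data) = 1/15.
The predictive probability is P(purple next | data) = (3/4)(8/15) + (1/2)(2/5) + (0)(1/15) = 3/5.

0.600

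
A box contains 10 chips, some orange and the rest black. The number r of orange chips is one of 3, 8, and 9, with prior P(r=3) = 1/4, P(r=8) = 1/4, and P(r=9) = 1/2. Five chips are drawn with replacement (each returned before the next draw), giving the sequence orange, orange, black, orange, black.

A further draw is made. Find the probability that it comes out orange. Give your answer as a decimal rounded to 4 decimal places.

0.6932

For each hypothesis, P(data | H) works out to: P(data | r = 3) = (3/10)(3/10)(7/10)(3/10)(7/10) = 0.01323; P(data | r = 8) = (8/10)(8/10)(2/10)(8/10)(2/10) = 0.02048; P(data | r = 9) = (9/10)(9/10)(1/10)(9/10)(1/10) = 0.00729.
Weighting by the prior gives 1/4 · 0.01323 = 0.0033075, 1/4 · 0.02048 = 0.00512, 1/2 · 0.00729 = 0.003645; these sum to 0.012072.
Dividing through by the total gives posterior P(r = 3 | data) = 0.27397, P(r = 8 | data) = 0.4241, P(r = 9 | data) = 0.30193.
Averaging over the posterior, P(orange next | data) = (3/10)(0.27397) + (4/5)(0.4241) + (9/10)(0.30193) = 0.69321.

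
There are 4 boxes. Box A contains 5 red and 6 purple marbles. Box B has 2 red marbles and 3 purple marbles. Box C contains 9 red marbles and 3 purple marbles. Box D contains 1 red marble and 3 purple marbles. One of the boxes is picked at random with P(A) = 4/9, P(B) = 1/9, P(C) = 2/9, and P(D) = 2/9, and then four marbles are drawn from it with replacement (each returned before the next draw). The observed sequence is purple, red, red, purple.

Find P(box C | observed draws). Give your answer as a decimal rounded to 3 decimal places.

Under each hypothesis, the probability of the observed sequence is: P(data | box A) = (6/11)(5/11)(5/11)(6/11) = 0.061471; P(data | box B) = (3/5)(2/5)(2/5)(3/5) = 0.0576; P(data | box C) = (3/12)(9/12)(9/12)(3/12) = 0.035156; P(data | box D) = (3/4)(1/4)(1/4)(3/4) = 0.035156.
The prior-weighted likelihoods are 4/9 · 0.061471 = 0.027321, 1/9 · 0.0576 = 0.0064, 2/9 · 0.035156 = 0.0078125, 2/9 · 0.035156 = 0.0078125; these sum to 0.049346.
Hence P(box C | data) = (0.0078125) / (0.049346) = 0.15832.

0.158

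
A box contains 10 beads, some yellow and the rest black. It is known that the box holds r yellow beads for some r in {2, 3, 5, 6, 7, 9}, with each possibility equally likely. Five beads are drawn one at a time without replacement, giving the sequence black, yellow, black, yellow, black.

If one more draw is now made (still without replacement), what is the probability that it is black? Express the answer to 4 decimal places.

0.5614

Under each hypothesis, the probability of the observed sequence is: P(data | r = 2) = (8/10)(2/9)(7/8)(1/7)(6/6) = 1/45; P(data | r = 3) = (7/10)(3/9)(6/8)(2/7)(5/6) = 1/24; P(data | r = 5) = (5/10)(5/9)(4/8)(4/7)(3/6) = 5/126; P(data | r = 6) = (4/10)(6/9)(3/8)(5/7)(2/6) = 1/42; P(data | r = 7) = (3/10)(7/9)(2/8)(6/7)(1/6) = 1/120; P(data | r = 9) = (1/10)(9/9)(0/8) = 0.
Weighting by the prior gives 1/6 · 1/45 = 1/270, 1/6 · 1/24 = 1/144, 1/6 · 5/126 = 5/756, 1/6 · 1/42 = 1/252, 1/6 · 1/120 = 1/720, 1/6 · 0 = 0; summing to 19/840.
The posterior is then P(r = 2 | data) = 28/171, P(r = 3 | data) = 35/114, P(r = 5 | data) = 50/171, P(r = 6 | data) = 10/57, P(r = 7 | data) = 7/114, P(r = 9 | data) = 0.
Averaging over the posterior, P(black next | data) = (1)(28/171) + (4/5)(35/114) + (2/5)(50/171) + (1/5)(10/57) + (0)(7/114) = 32/57.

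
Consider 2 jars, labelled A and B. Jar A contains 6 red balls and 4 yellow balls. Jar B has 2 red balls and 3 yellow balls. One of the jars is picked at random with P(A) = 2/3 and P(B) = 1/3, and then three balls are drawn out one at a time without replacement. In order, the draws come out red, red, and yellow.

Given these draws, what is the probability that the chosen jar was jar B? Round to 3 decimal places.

0.231

The likelihood of the observed sequence under each hypothesis: P(data | jar A) = (6/10)(5/9)(4/8) = 1/6; P(data | jar B) = (2/5)(1/4)(3/3) = 1/10.
Multiplying each by its prior: 2/3 · 1/6 = 1/9, 1/3 · 1/10 = 1/30; with total 13/90.
So P(jar B | data) = (1/30) / (13/90) = 3/13.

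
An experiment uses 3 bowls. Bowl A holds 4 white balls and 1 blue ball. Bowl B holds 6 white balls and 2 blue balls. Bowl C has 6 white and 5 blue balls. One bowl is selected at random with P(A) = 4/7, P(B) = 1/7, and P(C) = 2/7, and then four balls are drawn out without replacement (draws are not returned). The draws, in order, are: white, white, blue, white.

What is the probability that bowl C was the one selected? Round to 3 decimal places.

The likelihood of the observed sequence under each hypothesis: P(data | bowl A) = (4/5)(3/4)(1/3)(2/2) = 0.2; P(data | bowl B) = (6/8)(5/7)(2/6)(4/5) = 0.14286; P(data | bowl C) = (6/11)(5/10)(5/9)(4/8) = 0.075758.
Weighting by the prior gives 4/7 · 0.2 = 0.11429, 1/7 · 0.14286 = 0.020408, 2/7 · 0.075758 = 0.021645; these sum to 0.15634.
So P(bowl C | data) = (0.021645) / (0.15634) = 0.13845.

0.138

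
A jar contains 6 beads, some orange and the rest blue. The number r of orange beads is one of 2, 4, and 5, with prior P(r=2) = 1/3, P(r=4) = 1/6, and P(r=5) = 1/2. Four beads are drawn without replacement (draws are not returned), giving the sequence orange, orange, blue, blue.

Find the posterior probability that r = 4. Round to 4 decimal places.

0.3333

The likelihood of the observed sequence under each hypothesis: P(data | r = 2) = (2/6)(1/5)(4/4)(3/3) = 1/15; P(data | r = 4) = (4/6)(3/5)(2/4)(1/3) = 1/15; P(data | r = 5) = (5/6)(4/5)(1/4)(0/3) = 0.
Multiplying each by its prior: 1/3 · 1/15 = 1/45, 1/6 · 1/15 = 1/90, 1/2 · 0 = 0; with total 1/30.
So P(r = 4 | data) = (1/90) / (1/30) = 1/3.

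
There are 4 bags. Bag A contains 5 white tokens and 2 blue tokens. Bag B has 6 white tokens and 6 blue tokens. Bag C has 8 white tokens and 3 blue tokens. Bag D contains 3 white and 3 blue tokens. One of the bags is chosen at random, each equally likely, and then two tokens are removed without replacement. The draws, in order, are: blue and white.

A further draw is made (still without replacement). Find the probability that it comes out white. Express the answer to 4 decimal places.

0.6283

The likelihood of the observed sequence under each hypothesis: P(data | bag A) = (2/7)(5/6) = 0.2381; P(data | bag B) = (6/12)(6/11) = 0.27273; P(data | bag C) = (3/11)(8/10) = 0.21818; P(data | bag D) = (3/6)(3/5) = 0.3.
The prior-weighted likelihoods are 1/4 · 0.2381 = 0.059524, 1/4 · 0.27273 = 0.068182, 1/4 · 0.21818 = 0.054545, 1/4 · 0.3 = 0.075; summing to 0.25725.
Dividing through by the total gives posterior P(bag A | data) = 0.23138, P(bag B | data) = 0.26504, P(bag C | data) = 0.21203, P(bag D | data) = 0.29154.
Averaging over the posterior, P(white next | data) = (4/5)(0.23138) + (1/2)(0.26504) + (7/9)(0.21203) + (1/2)(0.29154) = 0.62831.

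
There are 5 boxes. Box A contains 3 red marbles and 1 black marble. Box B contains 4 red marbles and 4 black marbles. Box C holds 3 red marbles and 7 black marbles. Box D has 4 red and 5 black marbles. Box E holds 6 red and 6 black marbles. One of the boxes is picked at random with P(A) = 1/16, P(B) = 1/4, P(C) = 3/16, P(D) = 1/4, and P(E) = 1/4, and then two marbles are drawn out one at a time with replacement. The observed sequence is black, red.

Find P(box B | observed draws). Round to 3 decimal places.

Under each hypothesis, the probability of the observed sequence is: P(data | box A) = (1/4)(3/4) = 0.1875; P(data | box B) = (4/8)(4/8) = 0.25; P(data | box C) = (7/10)(3/10) = 0.21; P(data | box D) = (5/9)(4/9) = 0.24691; P(data | box E) = (6/12)(6/12) = 0.25.
Weighting by the prior gives 1/16 · 0.1875 = 0.011719, 1/4 · 0.25 = 0.0625, 3/16 · 0.21 = 0.039375, 1/4 · 0.24691 = 0.061728, 1/4 · 0.25 = 0.0625; with total 0.23782.
Therefore the posterior P(box B | data) = (0.0625) / (0.23782) = 0.2628.

0.263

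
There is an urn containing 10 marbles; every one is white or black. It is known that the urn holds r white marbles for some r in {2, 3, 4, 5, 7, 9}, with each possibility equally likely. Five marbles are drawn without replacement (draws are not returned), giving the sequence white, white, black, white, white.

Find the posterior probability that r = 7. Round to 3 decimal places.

0.401

Compute the likelihood of the observed sequence for each case: P(data | r = 2) = (2/10)(1/9)(8/8)(0/7) = 0; P(data | r = 3) = (3/10)(2/9)(7/8)(1/7)(0/6) = 0; P(data | r = 4) = (4/10)(3/9)(6/8)(2/7)(1/6) = 0.0047619; P(data | r = 5) = (5/10)(4/9)(5/8)(3/7)(2/6) = 0.019841; P(data | r = 7) = (7/10)(6/9)(3/8)(5/7)(4/6) = 0.083333; P(data | r = 9) = (9/10)(8/9)(1/8)(7/7)(6/6) = 0.1.
Multiplying each by its prior: 1/6 · 0 = 0, 1/6 · 0 = 0, 1/6 · 0.0047619 = 0.00079365, 1/6 · 0.019841 = 0.0033069, 1/6 · 0.083333 = 0.013889, 1/6 · 0.1 = 0.016667; these sum to 0.034656.
Hence P(r = 7 | data) = (0.013889) / (0.034656) = 0.40076.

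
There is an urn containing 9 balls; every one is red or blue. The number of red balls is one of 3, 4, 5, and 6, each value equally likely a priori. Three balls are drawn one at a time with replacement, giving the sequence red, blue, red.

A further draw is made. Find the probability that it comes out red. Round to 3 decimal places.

0.530

The likelihood of the observed sequence under each hypothesis: P(data | r = 3) = (3/9)(6/9)(3/9) = 2/27; P(data | r = 4) = (4/9)(5/9)(4/9) = 80/729; P(data | r = 5) = (5/9)(4/9)(5/9) = 100/729; P(data | r = 6) = (6/9)(3/9)(6/9) = 4/27.
Multiplying each by its prior: 1/4 · 2/27 = 1/54, 1/4 · 80/729 = 20/729, 1/4 · 100/729 = 25/729, 1/4 · 4/27 = 1/27; summing to 19/162.
Dividing through by the total gives posterior P(r = 3 | data) = 0.15789, P(r = 4 | data) = 0.23392, P(r = 5 | data) = 0.2924, P(r = 6 | data) = 0.31579.
The predictive probability is P(red next | data) = (1/3)(0.15789) + (4/9)(0.23392) + (5/9)(0.2924) + (2/3)(0.31579) = 0.52956.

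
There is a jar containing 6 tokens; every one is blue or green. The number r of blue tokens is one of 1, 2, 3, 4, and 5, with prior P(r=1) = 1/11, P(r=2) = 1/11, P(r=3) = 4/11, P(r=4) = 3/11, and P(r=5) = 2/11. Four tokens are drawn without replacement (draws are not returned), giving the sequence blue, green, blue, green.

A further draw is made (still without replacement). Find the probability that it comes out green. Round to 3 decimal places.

0.400

For each hypothesis, P(data | H) works out to: P(data | r = 1) = (1/6)(5/5)(0/4) = 0; P(data | r = 2) = (2/6)(4/5)(1/4)(3/3) = 1/15; P(data | r = 3) = (3/6)(3/5)(2/4)(2/3) = 1/10; P(data | r = 4) = (4/6)(2/5)(3/4)(1/3) = 1/15; P(data | r = 5) = (5/6)(1/5)(4/4)(0/3) = 0.
Weighting by the prior gives 1/11 · 0 = 0, 1/11 · 1/15 = 1/165, 4/11 · 1/10 = 2/55, 3/11 · 1/15 = 1/55, 2/11 · 0 = 0; summing to 2/33.
Normalising, the posterior is P(r = 1 | data) = 0, P(r = 2 | data) = 1/10, P(r = 3 | data) = 3/5, P(r = 4 | data) = 3/10, P(r = 5 | data) = 0.
The predictive probability is P(green next | data) = (1)(1/10) + (1/2)(3/5) + (0)(3/10) = 2/5.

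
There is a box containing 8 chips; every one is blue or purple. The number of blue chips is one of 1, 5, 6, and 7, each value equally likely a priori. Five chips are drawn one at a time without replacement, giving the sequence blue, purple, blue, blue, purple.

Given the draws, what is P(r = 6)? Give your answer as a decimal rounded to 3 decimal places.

0.400

Under each hypothesis, the probability of the observed sequence is: P(data | r = 1) = (1/8)(7/7)(0/6) = 0; P(data | r = 5) = (5/8)(3/7)(4/6)(3/5)(2/4) = 3/56; P(data | r = 6) = (6/8)(2/7)(5/6)(4/5)(1/4) = 1/28; P(data | r = 7) = (7/8)(1/7)(6/6)(5/5)(0/4) = 0.
The prior-weighted likelihoods are 1/4 · 0 = 0, 1/4 · 3/56 = 3/224, 1/4 · 1/28 = 1/112, 1/4 · 0 = 0; summing to 5/224.
Therefore the posterior P(r = 6 | data) = (1/112) / (5/224) = 2/5.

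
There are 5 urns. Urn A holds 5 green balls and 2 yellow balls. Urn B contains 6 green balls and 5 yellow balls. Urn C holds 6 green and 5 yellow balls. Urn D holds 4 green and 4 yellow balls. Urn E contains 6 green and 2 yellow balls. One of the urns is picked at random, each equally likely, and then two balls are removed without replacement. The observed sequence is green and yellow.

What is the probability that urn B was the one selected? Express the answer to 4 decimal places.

The likelihood of the observed sequence under each hypothesis: P(data | urn A) = (5/7)(2/6) = 0.2381; P(data | urn B) = (6/11)(5/10) = 0.27273; P(data | urn C) = (6/11)(5/10) = 0.27273; P(data | urn D) = (4/8)(4/7) = 0.28571; P(data | urn E) = (6/8)(2/7) = 0.21429.
Weighting by the prior gives 1/5 · 0.2381 = 0.047619, 1/5 · 0.27273 = 0.054545, 1/5 · 0.27273 = 0.054545, 1/5 · 0.28571 = 0.057143, 1/5 · 0.21429 = 0.042857; with total 0.25671.
So P(urn B | data) = (0.054545) / (0.25671) = 0.21248.

0.2125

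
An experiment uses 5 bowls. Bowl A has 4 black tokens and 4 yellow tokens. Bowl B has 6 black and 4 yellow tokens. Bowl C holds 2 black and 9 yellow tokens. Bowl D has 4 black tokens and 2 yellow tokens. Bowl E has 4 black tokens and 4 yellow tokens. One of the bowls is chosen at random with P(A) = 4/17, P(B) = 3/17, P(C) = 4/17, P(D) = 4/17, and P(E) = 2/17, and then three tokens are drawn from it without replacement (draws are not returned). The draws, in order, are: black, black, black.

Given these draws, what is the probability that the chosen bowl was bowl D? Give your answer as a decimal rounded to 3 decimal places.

0.463

Under each hypothesis, the probability of the observed sequence is: P(data | bowl A) = (4/8)(3/7)(2/6) = 0.071429; P(data | bowl B) = (6/10)(5/9)(4/8) = 0.16667; P(data | bowl C) = (2/11)(1/10)(0/9) = 0; P(data | bowl D) = (4/6)(3/5)(2/4) = 0.2; P(data | bowl E) = (4/8)(3/7)(2/6) = 0.071429.
The prior-weighted likelihoods are 4/17 · 0.071429 = 0.016807, 3/17 · 0.16667 = 0.029412, 4/17 · 0 = 0, 4/17 · 0.2 = 0.047059, 2/17 · 0.071429 = 0.0084034; with total 0.10168.
By Bayes' rule, P(bowl D | data) = (0.047059) / (0.10168) = 0.46281.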